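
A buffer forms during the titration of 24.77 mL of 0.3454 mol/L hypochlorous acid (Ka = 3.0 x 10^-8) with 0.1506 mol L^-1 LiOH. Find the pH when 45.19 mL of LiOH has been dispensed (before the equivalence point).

Initial n(HClO) = 0.3454 x 0.02477 = 0.008556 mol.
n(LiOH) added = 0.1506 x 0.04519 = 0.006806 mol, converting that many moles of HClO to ClO-.
Remaining n(HClO) = 0.001750 mol; n(ClO-) = 0.006806 mol.
By Henderson-Hasselbalch, pH = pKa + log([A^-]/[HA]) = 7.52 + log(0.006806/0.001750) = 7.52 + (+0.59) = 8.11.

8.11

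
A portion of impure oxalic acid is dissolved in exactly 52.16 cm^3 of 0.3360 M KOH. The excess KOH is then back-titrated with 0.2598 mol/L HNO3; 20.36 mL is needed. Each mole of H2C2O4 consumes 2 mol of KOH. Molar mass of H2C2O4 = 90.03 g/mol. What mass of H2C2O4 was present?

0.551 g

Total n(KOH) added = 0.3360 x 0.05216 = 0.01753 mol.
n(HNO3) used = 0.2598 x 0.02036 = 0.005290 mol, which equals the excess n(KOH).
So n(KOH) consumed by the sample = 0.01753 - 0.005290 = 0.01224 mol.
n(H2C2O4) = 0.01224 / 2 = 0.006118 mol.
mass = 0.006118 mol x 90.03 g/mol = 0.551 g.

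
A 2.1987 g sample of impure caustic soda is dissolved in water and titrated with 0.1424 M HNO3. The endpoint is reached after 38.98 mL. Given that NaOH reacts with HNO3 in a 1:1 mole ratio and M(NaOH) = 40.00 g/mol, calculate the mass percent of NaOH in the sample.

10.1%

n(HNO3) = 0.1424 x 0.03898 = 0.005551 mol.
n(NaOH) = 0.005551 / 1 = 0.005551 mol.
mass of NaOH = 0.005551 x 40.00 = 0.2220 g.
% purity = 0.2220 / 2.1987 x 100 = 10.1%.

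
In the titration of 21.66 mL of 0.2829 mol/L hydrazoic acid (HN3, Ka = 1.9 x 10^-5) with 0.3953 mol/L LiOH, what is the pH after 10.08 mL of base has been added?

Initial n(HN3) = 0.2829 x 0.02166 = 0.006128 mol.
n(LiOH) added = 0.3953 x 0.01008 = 0.003985 mol, converting that many moles of HN3 to N3-.
Remaining n(HN3) = 0.002143 mol; n(N3-) = 0.003985 mol.
By Henderson-Hasselbalch, pH = pKa + log([A^-]/[HA]) = 4.72 + log(0.003985/0.002143) = 4.72 + (+0.27) = 4.99.

4.99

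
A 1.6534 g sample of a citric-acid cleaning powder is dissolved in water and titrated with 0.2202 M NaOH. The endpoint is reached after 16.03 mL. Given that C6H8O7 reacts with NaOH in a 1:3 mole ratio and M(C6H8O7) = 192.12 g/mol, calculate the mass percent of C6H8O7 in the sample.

n(NaOH) = 0.2202 x 0.01603 = 0.003530 mol.
n(C6H8O7) = 0.003530 / 3 = 0.001177 mol.
mass of C6H8O7 = 0.001177 x 192.12 = 0.2260 g.
% purity = 0.2260 / 1.6534 x 100 = 13.7%.

13.7%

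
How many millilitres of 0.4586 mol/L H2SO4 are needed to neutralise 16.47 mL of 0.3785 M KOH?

n(KOH) = 0.3785 mol/L x 0.01647 L = 0.006234 mol.
The neutralisation is 2 KOH : 1 H2SO4, so n(H2SO4) = 0.006234 x 1/2 = 0.003117 mol.
V(H2SO4) = 0.003117 / 0.4586 = 0.006797 L = 6.80 mL.

6.80 mL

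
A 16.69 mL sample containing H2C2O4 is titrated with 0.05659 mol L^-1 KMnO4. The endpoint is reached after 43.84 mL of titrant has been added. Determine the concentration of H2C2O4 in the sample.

n(KMnO4) = 0.05659 x 0.04384 = 0.002481 mol.
From the balanced equation, 2 mol KMnO4 reacts with 5 mol H2C2O4, so n(H2C2O4) = 0.002481 x 5/2 = 0.006202 mol.
[H2C2O4] = 0.006202 / 0.01669 L = 0.372 M.

0.372 M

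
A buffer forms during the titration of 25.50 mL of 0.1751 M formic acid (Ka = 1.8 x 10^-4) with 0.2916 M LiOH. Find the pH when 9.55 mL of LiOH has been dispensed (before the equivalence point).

3.96

Initial n(HCOOH) = 0.1751 x 0.02550 = 0.004465 mol.
n(LiOH) added = 0.2916 x 0.009550 = 0.002785 mol, converting that many moles of HCOOH to HCOO-.
Remaining n(HCOOH) = 0.001680 mol; n(HCOO-) = 0.002785 mol.
By Henderson-Hasselbalch, pH = pKa + log([A^-]/[HA]) = 3.74 + log(0.002785/0.001680) = 3.74 + (+0.22) = 3.96.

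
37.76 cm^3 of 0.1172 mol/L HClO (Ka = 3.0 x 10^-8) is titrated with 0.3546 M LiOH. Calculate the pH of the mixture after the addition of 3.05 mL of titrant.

Initial n(HClO) = 0.1172 x 0.03776 = 0.004425 mol.
n(LiOH) added = 0.3546 x 0.003050 = 0.001082 mol, converting that many moles of HClO to ClO-.
Remaining n(HClO) = 0.003344 mol; n(ClO-) = 0.001082 mol.
By Henderson-Hasselbalch, pH = pKa + log([A^-]/[HA]) = 7.52 + log(0.001082/0.003344) = 7.52 + (-0.49) = 7.03.

7.03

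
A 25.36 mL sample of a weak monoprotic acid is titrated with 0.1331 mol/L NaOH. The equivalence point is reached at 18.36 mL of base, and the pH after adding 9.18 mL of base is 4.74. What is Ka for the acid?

9.18 mL is half of the equivalence volume, so this is the half-equivalence point where [HA] = [A^-].
At half-equivalence pH = pKa, so pKa = 4.74.
Ka = 10^(-4.74) = 1.8 x 10^-5.

1.8 x 10^-5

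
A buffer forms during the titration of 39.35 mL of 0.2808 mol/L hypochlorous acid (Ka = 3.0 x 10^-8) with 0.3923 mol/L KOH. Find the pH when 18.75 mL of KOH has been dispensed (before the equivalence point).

7.82

Initial n(HClO) = 0.2808 x 0.03935 = 0.01105 mol.
n(KOH) added = 0.3923 x 0.01875 = 0.007356 mol, converting that many moles of HClO to ClO-.
Remaining n(HClO) = 0.003694 mol; n(ClO-) = 0.007356 mol.
By Henderson-Hasselbalch, pH = pKa + log([A^-]/[HA]) = 7.52 + log(0.007356/0.003694) = 7.52 + (+0.30) = 7.82.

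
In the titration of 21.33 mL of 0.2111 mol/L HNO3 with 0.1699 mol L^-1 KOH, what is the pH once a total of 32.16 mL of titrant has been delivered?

n(acid) = 0.2111 x 0.02133 = 0.004503 mol; n(KOH) added = 0.1699 x 0.03216 = 0.005464 mol.
Base is in excess by 0.005464 - 0.004503 = 0.0009612 mol in a total volume of 0.05349 L.
[OH^-] = 0.0009612/0.05349 = 0.01797 M, so pOH = 1.75 and pH = 14.00 - 1.75 = 12.25.

12.25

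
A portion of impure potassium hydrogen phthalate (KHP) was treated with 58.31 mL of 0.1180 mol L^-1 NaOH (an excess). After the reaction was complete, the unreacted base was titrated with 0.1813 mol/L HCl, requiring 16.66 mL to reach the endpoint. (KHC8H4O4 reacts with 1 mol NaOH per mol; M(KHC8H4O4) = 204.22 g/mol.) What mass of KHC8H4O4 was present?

0.788 g

Total n(NaOH) added = 0.1180 x 0.05831 = 0.006881 mol.
n(HCl) used = 0.1813 x 0.01666 = 0.003020 mol, which equals the excess n(NaOH).
So n(NaOH) consumed by the sample = 0.006881 - 0.003020 = 0.003860 mol.
n(KHC8H4O4) = 0.003860 / 1 = 0.003860 mol.
mass = 0.003860 mol x 204.22 g/mol = 0.788 g.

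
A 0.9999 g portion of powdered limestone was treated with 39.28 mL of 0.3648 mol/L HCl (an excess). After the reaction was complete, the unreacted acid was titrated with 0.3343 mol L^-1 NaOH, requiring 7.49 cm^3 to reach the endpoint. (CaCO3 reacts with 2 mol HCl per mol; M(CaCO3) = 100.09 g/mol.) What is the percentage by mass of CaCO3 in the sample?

59.2%

Total n(HCl) added = 0.3648 x 0.03928 = 0.01433 mol.
n(NaOH) used = 0.3343 x 0.007490 = 0.002504 mol, which equals the excess n(HCl).
So n(HCl) consumed by the sample = 0.01433 - 0.002504 = 0.01183 mol.
n(CaCO3) = 0.01183 / 2 = 0.005913 mol.
mass CaCO3 = 0.005913 x 100.09 = 0.5918 g, so %CaCO3 = 0.5918/0.9999 x 100 = 59.2%.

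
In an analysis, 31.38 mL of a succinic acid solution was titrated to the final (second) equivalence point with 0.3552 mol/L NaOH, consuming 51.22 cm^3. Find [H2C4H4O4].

0.290 M

n(NaOH) = 0.3552 x 0.05122 = 0.01819 mol.
At the final (second) equivalence point, 2 mol OH^- react per mol H2C4H4O4, so n(H2C4H4O4) = 0.01819 / 2 = 0.009097 mol.
[H2C4H4O4] = 0.009097 / 0.03138 L = 0.290 M.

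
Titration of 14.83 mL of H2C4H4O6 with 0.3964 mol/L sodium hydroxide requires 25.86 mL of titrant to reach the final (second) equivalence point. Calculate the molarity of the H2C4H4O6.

0.346 M

n(NaOH) = 0.3964 x 0.02586 = 0.01025 mol.
At the final (second) equivalence point, 2 mol OH^- react per mol H2C4H4O6, so n(H2C4H4O6) = 0.01025 / 2 = 0.005125 mol.
[H2C4H4O6] = 0.005125 / 0.01483 L = 0.346 M.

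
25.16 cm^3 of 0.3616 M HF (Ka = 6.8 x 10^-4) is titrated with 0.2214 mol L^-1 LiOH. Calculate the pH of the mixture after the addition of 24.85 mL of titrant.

Initial n(HF) = 0.3616 x 0.02516 = 0.009098 mol.
n(LiOH) added = 0.2214 x 0.02485 = 0.005502 mol, converting that many moles of HF to F-.
Remaining n(HF) = 0.003596 mol; n(F-) = 0.005502 mol.
By Henderson-Hasselbalch, pH = pKa + log([A^-]/[HA]) = 3.17 + log(0.005502/0.003596) = 3.17 + (+0.18) = 3.35.

3.35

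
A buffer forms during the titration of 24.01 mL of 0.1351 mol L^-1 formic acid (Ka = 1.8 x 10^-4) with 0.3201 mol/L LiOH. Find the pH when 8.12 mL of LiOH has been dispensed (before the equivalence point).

4.35

Initial n(HCOOH) = 0.1351 x 0.02401 = 0.003244 mol.
n(LiOH) added = 0.3201 x 0.008120 = 0.002599 mol, converting that many moles of HCOOH to HCOO-.
Remaining n(HCOOH) = 0.0006445 mol; n(HCOO-) = 0.002599 mol.
By Henderson-Hasselbalch, pH = pKa + log([A^-]/[HA]) = 3.74 + log(0.002599/0.0006445) = 3.74 + (+0.61) = 4.35.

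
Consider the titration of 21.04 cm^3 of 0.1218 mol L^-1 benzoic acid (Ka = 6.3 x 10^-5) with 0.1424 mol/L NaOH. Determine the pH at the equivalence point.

8.51

n(C6H5COOH) = 0.1218 x 0.02104 = 0.002563 mol; V(NaOH) at equivalence = 0.002563/0.1424 = 0.01800 L.
At equivalence all the acid is converted to C6H5COO-; total volume = 0.02104 + 0.01800 = 0.03904 L, so [C6H5COO-] = 0.002563/0.03904 = 0.06565 M.
Kb = Kw/Ka = 1.0e-14 / 6.3 x 10^-5 = 1.59e-10.
[OH^-] = sqrt(Kb x [C6H5COO-]) = sqrt(1.59e-10 x 0.06565) = 3.23e-6 M.
pOH = 5.49, so pH = 14.00 - 5.49 = 8.51.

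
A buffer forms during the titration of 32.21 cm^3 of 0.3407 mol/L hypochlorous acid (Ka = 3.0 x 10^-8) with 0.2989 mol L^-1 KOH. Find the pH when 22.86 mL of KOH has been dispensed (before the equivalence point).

Initial n(HClO) = 0.3407 x 0.03221 = 0.01097 mol.
n(KOH) added = 0.2989 x 0.02286 = 0.006833 mol, converting that many moles of HClO to ClO-.
Remaining n(HClO) = 0.004141 mol; n(ClO-) = 0.006833 mol.
By Henderson-Hasselbalch, pH = pKa + log([A^-]/[HA]) = 7.52 + log(0.006833/0.004141) = 7.52 + (+0.22) = 7.74.

7.74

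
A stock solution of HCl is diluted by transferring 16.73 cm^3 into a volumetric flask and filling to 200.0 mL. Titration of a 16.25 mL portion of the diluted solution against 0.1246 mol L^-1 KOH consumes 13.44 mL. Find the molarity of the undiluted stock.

1.23 M

n(KOH) = 0.1246 x 0.01344 = 0.001675 mol.
n(HCl) in the aliquot = 0.001675 mol.
[diluted HCl] = 0.001675 / 0.01625 = 0.1031 M.
Dilution factor = 200.0/16.73 = 11.95, so [stock] = 0.1031 x 11.95 = 1.23 M.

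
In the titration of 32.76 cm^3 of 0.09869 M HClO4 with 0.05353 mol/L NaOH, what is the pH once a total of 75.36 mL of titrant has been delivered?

n(acid) = 0.09869 x 0.03276 = 0.003233 mol; n(NaOH) added = 0.05353 x 0.07536 = 0.004034 mol.
Base is in excess by 0.004034 - 0.003233 = 0.0008009 mol in a total volume of 0.1081 L.
[OH^-] = 0.0008009/0.1081 = 0.007408 M, so pOH = 2.13 and pH = 14.00 - 2.13 = 11.87.

11.87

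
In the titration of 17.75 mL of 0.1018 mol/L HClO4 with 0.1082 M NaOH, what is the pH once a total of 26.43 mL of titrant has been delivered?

n(acid) = 0.1018 x 0.01775 = 0.001807 mol; n(NaOH) added = 0.1082 x 0.02643 = 0.002860 mol.
Base is in excess by 0.002860 - 0.001807 = 0.001053 mol in a total volume of 0.04418 L.
[OH^-] = 0.001053/0.04418 = 0.02383 M, so pOH = 1.62 and pH = 14.00 - 1.62 = 12.38.

12.38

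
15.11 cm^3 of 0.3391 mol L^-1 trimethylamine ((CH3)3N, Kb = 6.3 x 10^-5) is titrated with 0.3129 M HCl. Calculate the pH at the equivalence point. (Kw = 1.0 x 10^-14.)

5.29

n((CH3)3N) = 0.3391 x 0.01511 = 0.005124 mol; V(HCl) at equivalence = 0.005124/0.3129 = 0.01638 L.
At equivalence the base is fully converted to (CH3)3NH+; total volume = 0.03149 L, so [(CH3)3NH+] = 0.005124/0.03149 = 0.1627 M.
Ka((CH3)3NH+) = Kw/Kb = 1.0e-14 / 6.3 x 10^-5 = 1.59e-10.
[H^+] = sqrt(Ka x [(CH3)3NH+]) = sqrt(1.59e-10 x 0.1627) = 5.08e-6 M.
pH = -log(5.08e-6) = 5.29.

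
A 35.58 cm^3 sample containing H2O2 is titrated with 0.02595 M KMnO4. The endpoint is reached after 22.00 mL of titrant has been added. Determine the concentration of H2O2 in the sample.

n(KMnO4) = 0.02595 x 0.02200 = 0.0005709 mol.
From the balanced equation, 2 mol KMnO4 reacts with 5 mol H2O2, so n(H2O2) = 0.0005709 x 5/2 = 0.001427 mol.
[H2O2] = 0.001427 / 0.03558 L = 0.0401 M.

0.0401 M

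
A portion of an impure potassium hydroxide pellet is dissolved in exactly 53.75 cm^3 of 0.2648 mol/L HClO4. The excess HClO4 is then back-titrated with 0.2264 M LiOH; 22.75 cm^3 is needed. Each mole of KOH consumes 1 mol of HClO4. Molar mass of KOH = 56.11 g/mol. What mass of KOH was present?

Total n(HClO4) added = 0.2648 x 0.05375 = 0.01423 mol.
n(LiOH) used = 0.2264 x 0.02275 = 0.005151 mol, which equals the excess n(HClO4).
So n(HClO4) consumed by the sample = 0.01423 - 0.005151 = 0.009082 mol.
n(KOH) = 0.009082 / 1 = 0.009082 mol.
mass = 0.009082 mol x 56.11 g/mol = 0.510 g.

0.510 g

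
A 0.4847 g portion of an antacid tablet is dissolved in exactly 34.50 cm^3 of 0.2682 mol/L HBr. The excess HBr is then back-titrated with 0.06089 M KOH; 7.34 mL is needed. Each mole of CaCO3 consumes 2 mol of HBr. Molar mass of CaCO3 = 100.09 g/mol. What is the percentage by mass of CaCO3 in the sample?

Total n(HBr) added = 0.2682 x 0.03450 = 0.009253 mol.
n(KOH) used = 0.06089 x 0.007340 = 0.0004469 mol, which equals the excess n(HBr).
So n(HBr) consumed by the sample = 0.009253 - 0.0004469 = 0.008806 mol.
n(CaCO3) = 0.008806 / 2 = 0.004403 mol.
mass CaCO3 = 0.004403 x 100.09 = 0.4407 g, so %CaCO3 = 0.4407/0.4847 x 100 = 90.9%.

90.9%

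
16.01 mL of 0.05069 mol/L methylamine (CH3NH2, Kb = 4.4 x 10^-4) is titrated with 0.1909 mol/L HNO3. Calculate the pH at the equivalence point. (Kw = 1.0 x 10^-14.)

n(CH3NH2) = 0.05069 x 0.01601 = 0.0008115 mol; V(HNO3) at equivalence = 0.0008115/0.1909 = 0.004251 L.
At equivalence the base is fully converted to CH3NH3+; total volume = 0.02026 L, so [CH3NH3+] = 0.0008115/0.02026 = 0.04005 M.
Ka(CH3NH3+) = Kw/Kb = 1.0e-14 / 4.4 x 10^-4 = 2.27e-11.
[H^+] = sqrt(Ka x [CH3NH3+]) = sqrt(2.27e-11 x 0.04005) = 9.54e-7 M.
pH = -log(9.54e-7) = 6.02.

6.02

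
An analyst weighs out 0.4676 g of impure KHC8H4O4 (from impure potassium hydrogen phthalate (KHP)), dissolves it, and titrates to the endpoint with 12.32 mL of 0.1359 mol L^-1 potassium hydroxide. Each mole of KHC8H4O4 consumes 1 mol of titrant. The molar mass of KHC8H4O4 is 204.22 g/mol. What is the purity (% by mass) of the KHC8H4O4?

n(KOH) = 0.1359 x 0.01232 = 0.001674 mol.
n(KHC8H4O4) = 0.001674 / 1 = 0.001674 mol.
mass of KHC8H4O4 = 0.001674 x 204.22 = 0.3419 g.
% purity = 0.3419 / 0.4676 x 100 = 73.1%.

73.1%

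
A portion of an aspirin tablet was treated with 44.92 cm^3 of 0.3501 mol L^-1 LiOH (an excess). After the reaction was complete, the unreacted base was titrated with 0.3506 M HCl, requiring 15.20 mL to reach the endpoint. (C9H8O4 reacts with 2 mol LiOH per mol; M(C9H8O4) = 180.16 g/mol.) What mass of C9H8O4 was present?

Total n(LiOH) added = 0.3501 x 0.04492 = 0.01573 mol.
n(HCl) used = 0.3506 x 0.01520 = 0.005329 mol, which equals the excess n(LiOH).
So n(LiOH) consumed by the sample = 0.01573 - 0.005329 = 0.01040 mol.
n(C9H8O4) = 0.01040 / 2 = 0.005199 mol.
mass = 0.005199 mol x 180.16 g/mol = 0.937 g.

0.937 g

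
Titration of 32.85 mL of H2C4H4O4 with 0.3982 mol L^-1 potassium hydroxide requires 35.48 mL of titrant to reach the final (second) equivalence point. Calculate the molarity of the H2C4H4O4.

0.215 M

n(KOH) = 0.3982 x 0.03548 = 0.01413 mol.
At the final (second) equivalence point, 2 mol OH^- react per mol H2C4H4O4, so n(H2C4H4O4) = 0.01413 / 2 = 0.007064 mol.
[H2C4H4O4] = 0.007064 / 0.03285 L = 0.215 M.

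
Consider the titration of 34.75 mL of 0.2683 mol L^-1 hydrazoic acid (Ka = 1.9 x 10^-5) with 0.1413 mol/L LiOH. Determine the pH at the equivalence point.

8.84

n(HN3) = 0.2683 x 0.03475 = 0.009323 mol; V(LiOH) at equivalence = 0.009323/0.1413 = 0.06598 L.
At equivalence all the acid is converted to N3-; total volume = 0.03475 + 0.06598 = 0.1007 L, so [N3-] = 0.009323/0.1007 = 0.09256 M.
Kb = Kw/Ka = 1.0e-14 / 1.9 x 10^-5 = 5.26e-10.
[OH^-] = sqrt(Kb x [N3-]) = sqrt(5.26e-10 x 0.09256) = 6.98e-6 M.
pOH = 5.16, so pH = 14.00 - 5.16 = 8.84.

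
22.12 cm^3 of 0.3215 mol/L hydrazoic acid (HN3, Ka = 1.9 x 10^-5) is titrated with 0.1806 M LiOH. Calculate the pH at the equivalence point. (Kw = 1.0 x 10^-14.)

n(HN3) = 0.3215 x 0.02212 = 0.007112 mol; V(LiOH) at equivalence = 0.007112/0.1806 = 0.03938 L.
At equivalence all the acid is converted to N3-; total volume = 0.02212 + 0.03938 = 0.06150 L, so [N3-] = 0.007112/0.06150 = 0.1156 M.
Kb = Kw/Ka = 1.0e-14 / 1.9 x 10^-5 = 5.26e-10.
[OH^-] = sqrt(Kb x [N3-]) = sqrt(5.26e-10 x 0.1156) = 7.80e-6 M.
pOH = 5.11, so pH = 14.00 - 5.11 = 8.89.

8.89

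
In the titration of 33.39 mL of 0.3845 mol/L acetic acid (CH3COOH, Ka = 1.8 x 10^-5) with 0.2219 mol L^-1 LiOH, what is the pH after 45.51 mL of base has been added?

5.31

Initial n(CH3COOH) = 0.3845 x 0.03339 = 0.01284 mol.
n(LiOH) added = 0.2219 x 0.04551 = 0.01010 mol, converting that many moles of CH3COOH to CH3COO-.
Remaining n(CH3COOH) = 0.002740 mol; n(CH3COO-) = 0.01010 mol.
By Henderson-Hasselbalch, pH = pKa + log([A^-]/[HA]) = 4.74 + log(0.01010/0.002740) = 4.74 + (+0.57) = 5.31.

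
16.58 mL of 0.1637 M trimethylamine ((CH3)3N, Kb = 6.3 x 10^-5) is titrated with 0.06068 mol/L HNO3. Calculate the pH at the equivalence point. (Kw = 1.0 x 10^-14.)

n((CH3)3N) = 0.1637 x 0.01658 = 0.002714 mol; V(HNO3) at equivalence = 0.002714/0.06068 = 0.04473 L.
At equivalence the base is fully converted to (CH3)3NH+; total volume = 0.06131 L, so [(CH3)3NH+] = 0.002714/0.06131 = 0.04427 M.
Ka((CH3)3NH+) = Kw/Kb = 1.0e-14 / 6.3 x 10^-5 = 1.59e-10.
[H^+] = sqrt(Ka x [(CH3)3NH+]) = sqrt(1.59e-10 x 0.04427) = 2.65e-6 M.
pH = -log(2.65e-6) = 5.58.

5.58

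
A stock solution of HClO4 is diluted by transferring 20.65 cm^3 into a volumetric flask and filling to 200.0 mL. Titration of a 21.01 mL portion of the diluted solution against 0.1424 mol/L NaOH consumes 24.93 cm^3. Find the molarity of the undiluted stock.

n(NaOH) = 0.1424 x 0.02493 = 0.003550 mol.
n(HClO4) in the aliquot = 0.003550 mol.
[diluted HClO4] = 0.003550 / 0.02101 = 0.1690 M.
Dilution factor = 200.0/20.65 = 9.685, so [stock] = 0.1690 x 9.685 = 1.64 M.

1.64 M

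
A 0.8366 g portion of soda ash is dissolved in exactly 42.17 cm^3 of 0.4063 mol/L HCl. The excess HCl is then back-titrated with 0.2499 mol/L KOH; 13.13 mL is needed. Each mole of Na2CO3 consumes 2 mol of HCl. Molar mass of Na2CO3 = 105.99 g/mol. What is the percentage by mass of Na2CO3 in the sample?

87.7%

Total n(HCl) added = 0.4063 x 0.04217 = 0.01713 mol.
n(KOH) used = 0.2499 x 0.01313 = 0.003281 mol, which equals the excess n(HCl).
So n(HCl) consumed by the sample = 0.01713 - 0.003281 = 0.01385 mol.
n(Na2CO3) = 0.01385 / 2 = 0.006926 mol.
mass Na2CO3 = 0.006926 x 105.99 = 0.7341 g, so %Na2CO3 = 0.7341/0.8366 x 100 = 87.7%.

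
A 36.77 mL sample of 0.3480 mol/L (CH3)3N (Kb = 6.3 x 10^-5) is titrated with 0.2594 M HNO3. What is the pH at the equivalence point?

n((CH3)3N) = 0.3480 x 0.03677 = 0.01280 mol; V(HNO3) at equivalence = 0.01280/0.2594 = 0.04933 L.
At equivalence the base is fully converted to (CH3)3NH+; total volume = 0.08610 L, so [(CH3)3NH+] = 0.01280/0.08610 = 0.1486 M.
Ka((CH3)3NH+) = Kw/Kb = 1.0e-14 / 6.3 x 10^-5 = 1.59e-10.
[H^+] = sqrt(Ka x [(CH3)3NH+]) = sqrt(1.59e-10 x 0.1486) = 4.86e-6 M.
pH = -log(4.86e-6) = 5.31.

5.31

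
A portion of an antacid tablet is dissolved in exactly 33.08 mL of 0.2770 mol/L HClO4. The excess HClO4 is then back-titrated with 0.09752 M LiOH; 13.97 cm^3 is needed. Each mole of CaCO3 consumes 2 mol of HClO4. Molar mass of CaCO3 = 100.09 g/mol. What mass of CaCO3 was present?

Total n(HClO4) added = 0.2770 x 0.03308 = 0.009163 mol.
n(LiOH) used = 0.09752 x 0.01397 = 0.001362 mol, which equals the excess n(HClO4).
So n(HClO4) consumed by the sample = 0.009163 - 0.001362 = 0.007801 mol.
n(CaCO3) = 0.007801 / 2 = 0.003900 mol.
mass = 0.003900 mol x 100.09 g/mol = 0.390 g.

0.390 g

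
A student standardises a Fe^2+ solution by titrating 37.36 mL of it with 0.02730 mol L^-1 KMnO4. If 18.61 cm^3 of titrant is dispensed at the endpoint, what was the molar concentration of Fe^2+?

n(KMnO4) = 0.02730 x 0.01861 = 0.0005081 mol.
From the balanced equation, 1 mol KMnO4 reacts with 5 mol Fe^2+, so n(Fe^2+) = 0.0005081 x 5/1 = 0.002540 mol.
[Fe^2+] = 0.002540 / 0.03736 L = 0.0680 M.

0.0680 M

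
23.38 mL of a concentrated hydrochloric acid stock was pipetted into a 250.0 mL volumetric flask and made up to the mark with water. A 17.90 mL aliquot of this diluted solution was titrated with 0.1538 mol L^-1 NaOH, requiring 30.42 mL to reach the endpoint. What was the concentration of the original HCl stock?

n(NaOH) = 0.1538 x 0.03042 = 0.004679 mol.
n(HCl) in the aliquot = 0.004679 mol.
[diluted HCl] = 0.004679 / 0.01790 = 0.2614 M.
Dilution factor = 250.0/23.38 = 10.69, so [stock] = 0.2614 x 10.69 = 2.79 M.

2.79 M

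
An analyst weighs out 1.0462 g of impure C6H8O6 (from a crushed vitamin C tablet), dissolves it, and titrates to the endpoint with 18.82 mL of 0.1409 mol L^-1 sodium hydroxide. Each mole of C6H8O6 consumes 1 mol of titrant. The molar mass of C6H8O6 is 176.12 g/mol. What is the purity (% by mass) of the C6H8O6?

44.6%

n(NaOH) = 0.1409 x 0.01882 = 0.002652 mol.
n(C6H8O6) = 0.002652 / 1 = 0.002652 mol.
mass of C6H8O6 = 0.002652 x 176.12 = 0.4670 g.
% purity = 0.4670 / 1.0462 x 100 = 44.6%.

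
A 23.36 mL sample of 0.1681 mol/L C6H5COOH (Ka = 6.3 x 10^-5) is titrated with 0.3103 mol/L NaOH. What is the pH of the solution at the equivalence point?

n(C6H5COOH) = 0.1681 x 0.02336 = 0.003927 mol; V(NaOH) at equivalence = 0.003927/0.3103 = 0.01265 L.
At equivalence all the acid is converted to C6H5COO-; total volume = 0.02336 + 0.01265 = 0.03601 L, so [C6H5COO-] = 0.003927/0.03601 = 0.1090 M.
Kb = Kw/Ka = 1.0e-14 / 6.3 x 10^-5 = 1.59e-10.
[OH^-] = sqrt(Kb x [C6H5COO-]) = sqrt(1.59e-10 x 0.1090) = 4.16e-6 M.
pOH = 5.38, so pH = 14.00 - 5.38 = 8.62.

8.62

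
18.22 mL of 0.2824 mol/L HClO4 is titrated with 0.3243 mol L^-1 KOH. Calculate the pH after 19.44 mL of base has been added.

n(acid) = 0.2824 x 0.01822 = 0.005145 mol; n(KOH) added = 0.3243 x 0.01944 = 0.006304 mol.
Base is in excess by 0.006304 - 0.005145 = 0.001159 mol in a total volume of 0.03766 L.
[OH^-] = 0.001159/0.03766 = 0.03078 M, so pOH = 1.51 and pH = 14.00 - 1.51 = 12.49.

12.49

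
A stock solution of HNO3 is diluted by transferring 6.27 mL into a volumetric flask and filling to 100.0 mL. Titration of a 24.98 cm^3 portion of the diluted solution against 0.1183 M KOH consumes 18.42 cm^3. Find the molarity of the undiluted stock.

1.39 M

n(KOH) = 0.1183 x 0.01842 = 0.002179 mol.
n(HNO3) in the aliquot = 0.002179 mol.
[diluted HNO3] = 0.002179 / 0.02498 = 0.08723 M.
Dilution factor = 100.0/6.270 = 15.95, so [stock] = 0.08723 x 15.95 = 1.39 M.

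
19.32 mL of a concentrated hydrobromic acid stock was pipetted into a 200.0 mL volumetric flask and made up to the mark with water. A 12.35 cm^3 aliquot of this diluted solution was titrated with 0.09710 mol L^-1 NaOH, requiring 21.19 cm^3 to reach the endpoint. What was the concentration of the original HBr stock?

1.72 M

n(NaOH) = 0.09710 x 0.02119 = 0.002058 mol.
n(HBr) in the aliquot = 0.002058 mol.
[diluted HBr] = 0.002058 / 0.01235 = 0.1666 M.
Dilution factor = 200.0/19.32 = 10.35, so [stock] = 0.1666 x 10.35 = 1.72 M.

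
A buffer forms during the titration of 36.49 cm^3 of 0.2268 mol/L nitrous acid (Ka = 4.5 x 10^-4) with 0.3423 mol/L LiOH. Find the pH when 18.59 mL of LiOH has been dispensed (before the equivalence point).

Initial n(HNO2) = 0.2268 x 0.03649 = 0.008276 mol.
n(LiOH) added = 0.3423 x 0.01859 = 0.006363 mol, converting that many moles of HNO2 to NO2-.
Remaining n(HNO2) = 0.001913 mol; n(NO2-) = 0.006363 mol.
By Henderson-Hasselbalch, pH = pKa + log([A^-]/[HA]) = 3.35 + log(0.006363/0.001913) = 3.35 + (+0.52) = 3.87.

3.87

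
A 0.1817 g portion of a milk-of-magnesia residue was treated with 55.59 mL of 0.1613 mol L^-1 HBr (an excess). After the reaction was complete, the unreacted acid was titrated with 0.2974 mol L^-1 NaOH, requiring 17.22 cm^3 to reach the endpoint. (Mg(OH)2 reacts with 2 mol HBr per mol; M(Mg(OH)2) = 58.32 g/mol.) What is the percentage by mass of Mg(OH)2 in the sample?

61.7%

Total n(HBr) added = 0.1613 x 0.05559 = 0.008967 mol.
n(NaOH) used = 0.2974 x 0.01722 = 0.005121 mol, which equals the excess n(HBr).
So n(HBr) consumed by the sample = 0.008967 - 0.005121 = 0.003845 mol.
n(Mg(OH)2) = 0.003845 / 2 = 0.001923 mol.
mass Mg(OH)2 = 0.001923 x 58.32 = 0.1121 g, so %Mg(OH)2 = 0.1121/0.1817 x 100 = 61.7%.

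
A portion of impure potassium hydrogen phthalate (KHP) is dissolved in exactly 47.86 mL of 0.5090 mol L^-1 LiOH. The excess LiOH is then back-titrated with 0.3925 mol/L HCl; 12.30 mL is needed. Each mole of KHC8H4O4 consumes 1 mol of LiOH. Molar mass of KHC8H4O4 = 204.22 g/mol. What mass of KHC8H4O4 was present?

3.99 g

Total n(LiOH) added = 0.5090 x 0.04786 = 0.02436 mol.
n(HCl) used = 0.3925 x 0.01230 = 0.004828 mol, which equals the excess n(LiOH).
So n(LiOH) consumed by the sample = 0.02436 - 0.004828 = 0.01953 mol.
n(KHC8H4O4) = 0.01953 / 1 = 0.01953 mol.
mass = 0.01953 mol x 204.22 g/mol = 3.99 g.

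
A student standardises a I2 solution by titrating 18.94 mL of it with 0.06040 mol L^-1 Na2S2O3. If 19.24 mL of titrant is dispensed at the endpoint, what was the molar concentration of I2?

n(Na2S2O3) = 0.06040 x 0.01924 = 0.001162 mol.
From the balanced equation, 2 mol Na2S2O3 reacts with 1 mol I2, so n(I2) = 0.001162 x 1/2 = 0.0005810 mol.
[I2] = 0.0005810 / 0.01894 L = 0.0307 M.

0.0307 M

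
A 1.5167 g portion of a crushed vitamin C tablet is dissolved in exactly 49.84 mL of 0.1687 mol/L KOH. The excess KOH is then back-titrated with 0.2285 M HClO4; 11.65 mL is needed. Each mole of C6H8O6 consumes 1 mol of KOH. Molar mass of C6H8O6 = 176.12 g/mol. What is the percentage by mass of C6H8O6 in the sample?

66.7%

Total n(KOH) added = 0.1687 x 0.04984 = 0.008408 mol.
n(HClO4) used = 0.2285 x 0.01165 = 0.002662 mol, which equals the excess n(KOH).
So n(KOH) consumed by the sample = 0.008408 - 0.002662 = 0.005746 mol.
n(C6H8O6) = 0.005746 / 1 = 0.005746 mol.
mass C6H8O6 = 0.005746 x 176.12 = 1.012 g, so %C6H8O6 = 1.012/1.5167 x 100 = 66.7%.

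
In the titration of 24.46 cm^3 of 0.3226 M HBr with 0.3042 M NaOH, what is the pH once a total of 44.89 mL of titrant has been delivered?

n(acid) = 0.3226 x 0.02446 = 0.007891 mol; n(NaOH) added = 0.3042 x 0.04489 = 0.01366 mol.
Base is in excess by 0.01366 - 0.007891 = 0.005765 mol in a total volume of 0.06935 L.
[OH^-] = 0.005765/0.06935 = 0.08313 M, so pOH = 1.08 and pH = 14.00 - 1.08 = 12.92.

12.92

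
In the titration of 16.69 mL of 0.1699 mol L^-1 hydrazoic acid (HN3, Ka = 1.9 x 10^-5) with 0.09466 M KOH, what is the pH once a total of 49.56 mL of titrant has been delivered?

12.45

n(acid) = 0.1699 x 0.01669 = 0.002836 mol; n(KOH) added = 0.09466 x 0.04956 = 0.004691 mol.
Base is in excess by 0.004691 - 0.002836 = 0.001856 mol in a total volume of 0.06625 L.
[OH^-] = 0.001856/0.06625 = 0.02801 M, so pOH = 1.55 and pH = 14.00 - 1.55 = 12.45.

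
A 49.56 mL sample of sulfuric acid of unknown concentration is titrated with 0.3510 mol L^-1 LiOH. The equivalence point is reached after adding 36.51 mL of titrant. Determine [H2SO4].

n(LiOH) delivered = 0.3510 x 0.03651 = 0.01282 mol.
The reaction is 1 H2SO4 + 2 LiOH, so n(H2SO4) = 0.01282 x 1/2 = 0.006408 mol.
[H2SO4] = 0.006408 mol / 0.04956 L = 0.129 M.

0.129 M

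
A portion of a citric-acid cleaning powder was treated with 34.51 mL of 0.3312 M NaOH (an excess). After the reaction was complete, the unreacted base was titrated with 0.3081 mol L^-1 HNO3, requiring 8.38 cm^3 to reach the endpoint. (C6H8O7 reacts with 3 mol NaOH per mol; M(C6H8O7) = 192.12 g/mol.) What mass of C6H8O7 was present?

Total n(NaOH) added = 0.3312 x 0.03451 = 0.01143 mol.
n(HNO3) used = 0.3081 x 0.008380 = 0.002582 mol, which equals the excess n(NaOH).
So n(NaOH) consumed by the sample = 0.01143 - 0.002582 = 0.008848 mol.
n(C6H8O7) = 0.008848 / 3 = 0.002949 mol.
mass = 0.002949 mol x 192.12 g/mol = 0.567 g.

0.567 g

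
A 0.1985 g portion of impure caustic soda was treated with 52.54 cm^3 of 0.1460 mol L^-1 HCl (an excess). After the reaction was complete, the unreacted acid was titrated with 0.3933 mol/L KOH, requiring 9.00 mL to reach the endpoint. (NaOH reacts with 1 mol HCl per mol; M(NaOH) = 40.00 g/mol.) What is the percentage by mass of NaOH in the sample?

83.2%

Total n(HCl) added = 0.1460 x 0.05254 = 0.007671 mol.
n(KOH) used = 0.3933 x 0.009000 = 0.003540 mol, which equals the excess n(HCl).
So n(HCl) consumed by the sample = 0.007671 - 0.003540 = 0.004131 mol.
n(NaOH) = 0.004131 / 1 = 0.004131 mol.
mass NaOH = 0.004131 x 40.00 = 0.1652 g, so %NaOH = 0.1652/0.1985 x 100 = 83.2%.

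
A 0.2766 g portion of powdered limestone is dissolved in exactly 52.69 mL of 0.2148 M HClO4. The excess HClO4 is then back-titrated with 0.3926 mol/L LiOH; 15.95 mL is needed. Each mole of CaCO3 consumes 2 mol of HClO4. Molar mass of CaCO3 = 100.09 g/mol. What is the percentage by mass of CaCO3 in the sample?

Total n(HClO4) added = 0.2148 x 0.05269 = 0.01132 mol.
n(LiOH) used = 0.3926 x 0.01595 = 0.006262 mol, which equals the excess n(HClO4).
So n(HClO4) consumed by the sample = 0.01132 - 0.006262 = 0.005056 mol.
n(CaCO3) = 0.005056 / 2 = 0.002528 mol.
mass CaCO3 = 0.002528 x 100.09 = 0.2530 g, so %CaCO3 = 0.2530/0.2766 x 100 = 91.5%.

91.5%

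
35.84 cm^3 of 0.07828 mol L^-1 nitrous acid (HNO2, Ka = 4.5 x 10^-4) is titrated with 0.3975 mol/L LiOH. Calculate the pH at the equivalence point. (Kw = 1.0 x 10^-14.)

n(HNO2) = 0.07828 x 0.03584 = 0.002806 mol; V(LiOH) at equivalence = 0.002806/0.3975 = 0.007058 L.
At equivalence all the acid is converted to NO2-; total volume = 0.03584 + 0.007058 = 0.04290 L, so [NO2-] = 0.002806/0.04290 = 0.06540 M.
Kb = Kw/Ka = 1.0e-14 / 4.5 x 10^-4 = 2.22e-11.
[OH^-] = sqrt(Kb x [NO2-]) = sqrt(2.22e-11 x 0.06540) = 1.21e-6 M.
pOH = 5.92, so pH = 14.00 - 5.92 = 8.08.

8.08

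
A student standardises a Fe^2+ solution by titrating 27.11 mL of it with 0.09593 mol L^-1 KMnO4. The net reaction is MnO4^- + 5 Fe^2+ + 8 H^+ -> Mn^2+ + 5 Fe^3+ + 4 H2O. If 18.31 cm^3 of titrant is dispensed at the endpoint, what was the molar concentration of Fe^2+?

0.324 M

n(KMnO4) = 0.09593 x 0.01831 = 0.001756 mol.
From the balanced equation, 1 mol KMnO4 reacts with 5 mol Fe^2+, so n(Fe^2+) = 0.001756 x 5/1 = 0.008782 mol.
[Fe^2+] = 0.008782 / 0.02711 L = 0.324 M.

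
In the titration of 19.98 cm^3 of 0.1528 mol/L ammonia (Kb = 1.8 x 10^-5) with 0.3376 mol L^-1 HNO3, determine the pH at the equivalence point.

n(NH3) = 0.1528 x 0.01998 = 0.003053 mol; V(HNO3) at equivalence = 0.003053/0.3376 = 0.009043 L.
At equivalence the base is fully converted to NH4+; total volume = 0.02902 L, so [NH4+] = 0.003053/0.02902 = 0.1052 M.
Ka(NH4+) = Kw/Kb = 1.0e-14 / 1.8 x 10^-5 = 5.56e-10.
[H^+] = sqrt(Ka x [NH4+]) = sqrt(5.56e-10 x 0.1052) = 7.64e-6 M.
pH = -log(7.64e-6) = 5.12.

5.12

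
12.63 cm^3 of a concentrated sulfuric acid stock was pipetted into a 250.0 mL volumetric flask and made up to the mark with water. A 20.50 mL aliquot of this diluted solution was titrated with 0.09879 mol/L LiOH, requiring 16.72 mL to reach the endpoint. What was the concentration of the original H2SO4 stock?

0.797 M

n(LiOH) = 0.09879 x 0.01672 = 0.001652 mol.
n(H2SO4) in the aliquot = 0.001652 x 1/2 = 0.0008259 mol.
[diluted H2SO4] = 0.0008259 / 0.02050 = 0.04029 M.
Dilution factor = 250.0/12.63 = 19.79, so [stock] = 0.04029 x 19.79 = 0.797 M.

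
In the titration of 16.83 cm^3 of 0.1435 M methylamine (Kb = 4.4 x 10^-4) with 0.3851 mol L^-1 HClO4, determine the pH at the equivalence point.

n(CH3NH2) = 0.1435 x 0.01683 = 0.002415 mol; V(HClO4) at equivalence = 0.002415/0.3851 = 0.006271 L.
At equivalence the base is fully converted to CH3NH3+; total volume = 0.02310 L, so [CH3NH3+] = 0.002415/0.02310 = 0.1045 M.
Ka(CH3NH3+) = Kw/Kb = 1.0e-14 / 4.4 x 10^-4 = 2.27e-11.
[H^+] = sqrt(Ka x [CH3NH3+]) = sqrt(2.27e-11 x 0.1045) = 1.54e-6 M.
pH = -log(1.54e-6) = 5.81.

5.81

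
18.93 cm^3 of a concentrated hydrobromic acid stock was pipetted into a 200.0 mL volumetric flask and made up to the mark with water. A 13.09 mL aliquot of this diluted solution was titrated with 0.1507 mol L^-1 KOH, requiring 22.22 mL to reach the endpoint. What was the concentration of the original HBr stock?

n(KOH) = 0.1507 x 0.02222 = 0.003349 mol.
n(HBr) in the aliquot = 0.003349 mol.
[diluted HBr] = 0.003349 / 0.01309 = 0.2558 M.
Dilution factor = 200.0/18.93 = 10.57, so [stock] = 0.2558 x 10.57 = 2.70 M.

2.70 M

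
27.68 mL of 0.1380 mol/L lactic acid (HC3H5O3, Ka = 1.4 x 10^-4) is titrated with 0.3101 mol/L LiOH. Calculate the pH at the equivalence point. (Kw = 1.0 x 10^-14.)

n(HC3H5O3) = 0.1380 x 0.02768 = 0.003820 mol; V(LiOH) at equivalence = 0.003820/0.3101 = 0.01232 L.
At equivalence all the acid is converted to C3H5O3-; total volume = 0.02768 + 0.01232 = 0.04000 L, so [C3H5O3-] = 0.003820/0.04000 = 0.09550 M.
Kb = Kw/Ka = 1.0e-14 / 1.4 x 10^-4 = 7.14e-11.
[OH^-] = sqrt(Kb x [C3H5O3-]) = sqrt(7.14e-11 x 0.09550) = 2.61e-6 M.
pOH = 5.58, so pH = 14.00 - 5.58 = 8.42.

8.42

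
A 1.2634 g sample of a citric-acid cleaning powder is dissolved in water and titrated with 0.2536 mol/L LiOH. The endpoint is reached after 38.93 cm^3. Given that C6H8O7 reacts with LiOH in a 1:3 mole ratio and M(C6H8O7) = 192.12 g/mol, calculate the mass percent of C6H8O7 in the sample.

n(LiOH) = 0.2536 x 0.03893 = 0.009873 mol.
n(C6H8O7) = 0.009873 / 3 = 0.003291 mol.
mass of C6H8O7 = 0.003291 x 192.12 = 0.6322 g.
% purity = 0.6322 / 1.2634 x 100 = 50.0%.

50.0%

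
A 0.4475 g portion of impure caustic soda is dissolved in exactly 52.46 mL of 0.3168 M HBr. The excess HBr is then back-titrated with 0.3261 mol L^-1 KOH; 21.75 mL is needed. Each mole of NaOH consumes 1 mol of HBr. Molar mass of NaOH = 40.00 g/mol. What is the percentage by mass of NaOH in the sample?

85.2%

Total n(HBr) added = 0.3168 x 0.05246 = 0.01662 mol.
n(KOH) used = 0.3261 x 0.02175 = 0.007093 mol, which equals the excess n(HBr).
So n(HBr) consumed by the sample = 0.01662 - 0.007093 = 0.009527 mol.
n(NaOH) = 0.009527 / 1 = 0.009527 mol.
mass NaOH = 0.009527 x 40.00 = 0.3811 g, so %NaOH = 0.3811/0.4475 x 100 = 85.2%.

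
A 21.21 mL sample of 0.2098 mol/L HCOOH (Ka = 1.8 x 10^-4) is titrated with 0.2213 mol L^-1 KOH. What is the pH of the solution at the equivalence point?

n(HCOOH) = 0.2098 x 0.02121 = 0.004450 mol; V(KOH) at equivalence = 0.004450/0.2213 = 0.02011 L.
At equivalence all the acid is converted to HCOO-; total volume = 0.02121 + 0.02011 = 0.04132 L, so [HCOO-] = 0.004450/0.04132 = 0.1077 M.
Kb = Kw/Ka = 1.0e-14 / 1.8 x 10^-4 = 5.56e-11.
[OH^-] = sqrt(Kb x [HCOO-]) = sqrt(5.56e-11 x 0.1077) = 2.45e-6 M.
pOH = 5.61, so pH = 14.00 - 5.61 = 8.39.

8.39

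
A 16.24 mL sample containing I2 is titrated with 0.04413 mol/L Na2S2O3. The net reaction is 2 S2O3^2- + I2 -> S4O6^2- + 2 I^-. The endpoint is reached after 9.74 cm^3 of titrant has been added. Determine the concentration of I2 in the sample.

n(Na2S2O3) = 0.04413 x 0.009740 = 0.0004298 mol.
From the balanced equation, 2 mol Na2S2O3 reacts with 1 mol I2, so n(I2) = 0.0004298 x 1/2 = 0.0002149 mol.
[I2] = 0.0002149 / 0.01624 L = 0.0132 M.

0.0132 M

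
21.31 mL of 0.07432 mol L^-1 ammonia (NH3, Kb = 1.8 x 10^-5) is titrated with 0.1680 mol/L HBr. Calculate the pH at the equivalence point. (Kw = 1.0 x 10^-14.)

5.27

n(NH3) = 0.07432 x 0.02131 = 0.001584 mol; V(HBr) at equivalence = 0.001584/0.1680 = 0.009427 L.
At equivalence the base is fully converted to NH4+; total volume = 0.03074 L, so [NH4+] = 0.001584/0.03074 = 0.05153 M.
Ka(NH4+) = Kw/Kb = 1.0e-14 / 1.8 x 10^-5 = 5.56e-10.
[H^+] = sqrt(Ka x [NH4+]) = sqrt(5.56e-10 x 0.05153) = 5.35e-6 M.
pH = -log(5.35e-6) = 5.27.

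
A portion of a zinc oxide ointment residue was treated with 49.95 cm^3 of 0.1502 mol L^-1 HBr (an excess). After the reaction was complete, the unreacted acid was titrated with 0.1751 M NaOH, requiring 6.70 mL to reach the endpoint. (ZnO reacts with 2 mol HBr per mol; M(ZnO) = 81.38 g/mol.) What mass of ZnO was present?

Total n(HBr) added = 0.1502 x 0.04995 = 0.007502 mol.
n(NaOH) used = 0.1751 x 0.006700 = 0.001173 mol, which equals the excess n(HBr).
So n(HBr) consumed by the sample = 0.007502 - 0.001173 = 0.006329 mol.
n(ZnO) = 0.006329 / 2 = 0.003165 mol.
mass = 0.003165 mol x 81.38 g/mol = 0.258 g.

0.258 g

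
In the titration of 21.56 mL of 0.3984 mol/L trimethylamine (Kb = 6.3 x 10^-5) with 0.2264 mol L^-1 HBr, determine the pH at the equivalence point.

5.32

n((CH3)3N) = 0.3984 x 0.02156 = 0.008590 mol; V(HBr) at equivalence = 0.008590/0.2264 = 0.03794 L.
At equivalence the base is fully converted to (CH3)3NH+; total volume = 0.05950 L, so [(CH3)3NH+] = 0.008590/0.05950 = 0.1444 M.
Ka((CH3)3NH+) = Kw/Kb = 1.0e-14 / 6.3 x 10^-5 = 1.59e-10.
[H^+] = sqrt(Ka x [(CH3)3NH+]) = sqrt(1.59e-10 x 0.1444) = 4.79e-6 M.
pH = -log(4.79e-6) = 5.32.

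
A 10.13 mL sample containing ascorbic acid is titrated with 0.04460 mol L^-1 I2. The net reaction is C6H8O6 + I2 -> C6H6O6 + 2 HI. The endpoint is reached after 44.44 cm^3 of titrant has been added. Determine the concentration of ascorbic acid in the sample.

n(I2) = 0.04460 x 0.04444 = 0.001982 mol.
From the balanced equation, 1 mol I2 reacts with 1 mol ascorbic acid, so n(ascorbic acid) = 0.001982 x 1/1 = 0.001982 mol.
[ascorbic acid] = 0.001982 / 0.01013 L = 0.196 M.

0.196 M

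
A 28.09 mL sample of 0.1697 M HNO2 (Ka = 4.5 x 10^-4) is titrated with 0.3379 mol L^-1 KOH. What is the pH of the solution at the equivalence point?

n(HNO2) = 0.1697 x 0.02809 = 0.004767 mol; V(KOH) at equivalence = 0.004767/0.3379 = 0.01411 L.
At equivalence all the acid is converted to NO2-; total volume = 0.02809 + 0.01411 = 0.04220 L, so [NO2-] = 0.004767/0.04220 = 0.1130 M.
Kb = Kw/Ka = 1.0e-14 / 4.5 x 10^-4 = 2.22e-11.
[OH^-] = sqrt(Kb x [NO2-]) = sqrt(2.22e-11 x 0.1130) = 1.58e-6 M.
pOH = 5.80, so pH = 14.00 - 5.80 = 8.20.

8.20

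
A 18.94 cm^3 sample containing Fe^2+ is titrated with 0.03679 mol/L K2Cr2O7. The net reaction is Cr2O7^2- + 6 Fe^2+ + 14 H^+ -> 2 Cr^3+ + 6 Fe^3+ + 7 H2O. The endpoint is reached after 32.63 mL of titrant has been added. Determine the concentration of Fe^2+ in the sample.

n(K2Cr2O7) = 0.03679 x 0.03263 = 0.001200 mol.
From the balanced equation, 1 mol K2Cr2O7 reacts with 6 mol Fe^2+, so n(Fe^2+) = 0.001200 x 6/1 = 0.007203 mol.
[Fe^2+] = 0.007203 / 0.01894 L = 0.380 M.

0.380 M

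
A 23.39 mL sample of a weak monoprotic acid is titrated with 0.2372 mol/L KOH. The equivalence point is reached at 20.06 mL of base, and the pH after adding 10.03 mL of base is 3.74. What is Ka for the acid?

10.03 mL is half of the equivalence volume, so this is the half-equivalence point where [HA] = [A^-].
At half-equivalence pH = pKa, so pKa = 3.74.
Ka = 10^(-3.74) = 1.8 x 10^-4.

1.8 x 10^-4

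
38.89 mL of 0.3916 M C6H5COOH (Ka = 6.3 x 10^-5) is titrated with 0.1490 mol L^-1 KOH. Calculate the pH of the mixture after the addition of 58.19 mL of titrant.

Initial n(C6H5COOH) = 0.3916 x 0.03889 = 0.01523 mol.
n(KOH) added = 0.1490 x 0.05819 = 0.008670 mol, converting that many moles of C6H5COOH to C6H5COO-.
Remaining n(C6H5COOH) = 0.006559 mol; n(C6H5COO-) = 0.008670 mol.
By Henderson-Hasselbalch, pH = pKa + log([A^-]/[HA]) = 4.20 + log(0.008670/0.006559) = 4.20 + (+0.12) = 4.32.

4.32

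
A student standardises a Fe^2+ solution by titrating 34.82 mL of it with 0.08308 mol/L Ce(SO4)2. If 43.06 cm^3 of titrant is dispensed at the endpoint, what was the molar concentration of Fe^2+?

n(Ce(SO4)2) = 0.08308 x 0.04306 = 0.003577 mol.
From the balanced equation, 1 mol Ce(SO4)2 reacts with 1 mol Fe^2+, so n(Fe^2+) = 0.003577 x 1/1 = 0.003577 mol.
[Fe^2+] = 0.003577 / 0.03482 L = 0.103 M.

0.103 M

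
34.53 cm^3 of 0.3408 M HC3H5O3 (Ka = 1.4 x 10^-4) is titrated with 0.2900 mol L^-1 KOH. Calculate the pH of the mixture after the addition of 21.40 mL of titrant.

Initial n(HC3H5O3) = 0.3408 x 0.03453 = 0.01177 mol.
n(KOH) added = 0.2900 x 0.02140 = 0.006206 mol, converting that many moles of HC3H5O3 to C3H5O3-.
Remaining n(HC3H5O3) = 0.005562 mol; n(C3H5O3-) = 0.006206 mol.
By Henderson-Hasselbalch, pH = pKa + log([A^-]/[HA]) = 3.85 + log(0.006206/0.005562) = 3.85 + (+0.05) = 3.90.

3.90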